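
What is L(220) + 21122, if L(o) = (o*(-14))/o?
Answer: 21108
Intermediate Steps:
L(o) = -14 (L(o) = (-14*o)/o = -14)
L(220) + 21122 = -14 + 21122 = 21108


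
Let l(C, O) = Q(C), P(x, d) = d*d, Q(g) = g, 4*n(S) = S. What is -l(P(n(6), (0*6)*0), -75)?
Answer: 0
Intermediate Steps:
n(S) = S/4
P(x, d) = d²
l(C, O) = C
-l(P(n(6), (0*6)*0), -75) = -((0*6)*0)² = -(0*0)² = -1*0² = -1*0 = 0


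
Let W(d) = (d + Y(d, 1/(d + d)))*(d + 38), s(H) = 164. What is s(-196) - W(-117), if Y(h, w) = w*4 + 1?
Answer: -1053158/117 ≈ -9001.3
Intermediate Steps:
Y(h, w) = 1 + 4*w (Y(h, w) = 4*w + 1 = 1 + 4*w)
W(d) = (38 + d)*(1 + d + 2/d) (W(d) = (d + (1 + 4/(d + d)))*(d + 38) = (d + (1 + 4/((2*d))))*(38 + d) = (d + (1 + 4*(1/(2*d))))*(38 + d) = (d + (1 + 2/d))*(38 + d) = (1 + d + 2/d)*(38 + d) = (38 + d)*(1 + d + 2/d))
s(-196) - W(-117) = 164 - (40 + (-117)**2 + 39*(-117) + 76/(-117)) = 164 - (40 + 13689 - 4563 + 76*(-1/117)) = 164 - (40 + 13689 - 4563 - 76/117) = 164 - 1*1072346/117 = 164 - 1072346/117 = -1053158/117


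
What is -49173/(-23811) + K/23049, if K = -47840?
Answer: -146917/14072301 ≈ -0.010440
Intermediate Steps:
-49173/(-23811) + K/23049 = -49173/(-23811) - 47840/23049 = -49173*(-1/23811) - 47840*1/23049 = 16391/7937 - 3680/1773 = -146917/14072301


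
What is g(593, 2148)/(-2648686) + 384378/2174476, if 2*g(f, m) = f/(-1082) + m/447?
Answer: 82067377915051827/464267869103248424 ≈ 0.17677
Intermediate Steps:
g(f, m) = -f/2164 + m/894 (g(f, m) = (f/(-1082) + m/447)/2 = (f*(-1/1082) + m*(1/447))/2 = (-f/1082 + m/447)/2 = -f/2164 + m/894)
g(593, 2148)/(-2648686) + 384378/2174476 = (-1/2164*593 + (1/894)*2148)/(-2648686) + 384378/2174476 = (-593/2164 + 358/149)*(-1/2648686) + 384378*(1/2174476) = (686355/322436)*(-1/2648686) + 192189/1087238 = -686355/854031719096 + 192189/1087238 = 82067377915051827/464267869103248424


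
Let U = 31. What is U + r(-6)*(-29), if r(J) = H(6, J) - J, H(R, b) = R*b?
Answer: 901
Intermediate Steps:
r(J) = 5*J (r(J) = 6*J - J = 5*J)
U + r(-6)*(-29) = 31 + (5*(-6))*(-29) = 31 - 30*(-29) = 31 + 870 = 901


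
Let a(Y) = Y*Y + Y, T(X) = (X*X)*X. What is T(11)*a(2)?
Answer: 7986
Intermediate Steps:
T(X) = X³ (T(X) = X²*X = X³)
a(Y) = Y + Y² (a(Y) = Y² + Y = Y + Y²)
T(11)*a(2) = 11³*(2*(1 + 2)) = 1331*(2*3) = 1331*6 = 7986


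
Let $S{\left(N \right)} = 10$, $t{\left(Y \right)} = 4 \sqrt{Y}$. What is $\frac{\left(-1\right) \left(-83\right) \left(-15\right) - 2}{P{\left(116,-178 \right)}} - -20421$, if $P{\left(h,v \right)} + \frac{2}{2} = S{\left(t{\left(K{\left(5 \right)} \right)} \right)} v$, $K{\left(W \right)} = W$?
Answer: $\frac{36371048}{1781} \approx 20422.0$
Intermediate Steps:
$P{\left(h,v \right)} = -1 + 10 v$
$\frac{\left(-1\right) \left(-83\right) \left(-15\right) - 2}{P{\left(116,-178 \right)}} - -20421 = \frac{\left(-1\right) \left(-83\right) \left(-15\right) - 2}{-1 + 10 \left(-178\right)} - -20421 = \frac{83 \left(-15\right) - 2}{-1 - 1780} + 20421 = \frac{-1245 - 2}{-1781} + 20421 = \left(-1247\right) \left(- \frac{1}{1781}\right) + 20421 = \frac{1247}{1781} + 20421 = \frac{36371048}{1781}$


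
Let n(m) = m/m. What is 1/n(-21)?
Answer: 1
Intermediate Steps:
n(m) = 1
1/n(-21) = 1/1 = 1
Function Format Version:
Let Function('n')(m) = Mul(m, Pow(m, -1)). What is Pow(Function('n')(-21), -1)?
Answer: 1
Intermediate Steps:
Function('n')(m) = 1
Pow(Function('n')(-21), -1) = Pow(1, -1) = 1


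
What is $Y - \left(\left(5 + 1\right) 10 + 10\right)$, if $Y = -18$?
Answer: $-88$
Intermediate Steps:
$Y - \left(\left(5 + 1\right) 10 + 10\right) = -18 - \left(\left(5 + 1\right) 10 + 10\right) = -18 - \left(6 \cdot 10 + 10\right) = -18 - \left(60 + 10\right) = -18 - 70 = -88$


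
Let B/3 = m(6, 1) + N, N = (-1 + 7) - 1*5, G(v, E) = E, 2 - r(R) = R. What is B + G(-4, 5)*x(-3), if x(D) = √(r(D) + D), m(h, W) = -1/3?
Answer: 2 + 5*√2 ≈ 9.0711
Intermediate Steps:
r(R) = 2 - R
m(h, W) = -⅓ (m(h, W) = -1*⅓ = -⅓)
N = 1 (N = 6 - 5 = 1)
x(D) = √2 (x(D) = √((2 - D) + D) = √2)
B = 2 (B = 3*(-⅓ + 1) = 3*(⅔) = 2)
B + G(-4, 5)*x(-3) = 2 + 5*√2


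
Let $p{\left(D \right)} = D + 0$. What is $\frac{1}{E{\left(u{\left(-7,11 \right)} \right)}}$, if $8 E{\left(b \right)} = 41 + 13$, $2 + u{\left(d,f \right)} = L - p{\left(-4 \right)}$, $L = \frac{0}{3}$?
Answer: $\frac{4}{27} \approx 0.14815$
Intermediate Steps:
$p{\left(D \right)} = D$
$L = 0$ ($L = 0 \cdot \frac{1}{3} = 0$)
$u{\left(d,f \right)} = 2$ ($u{\left(d,f \right)} = -2 + \left(0 - -4\right) = -2 + \left(0 + 4\right) = -2 + 4 = 2$)
$E{\left(b \right)} = \frac{27}{4}$ ($E{\left(b \right)} = \frac{41 + 13}{8} = \frac{1}{8} \cdot 54 = \frac{27}{4}$)
$\frac{1}{E{\left(u{\left(-7,11 \right)} \right)}} = \frac{1}{\frac{27}{4}} = \frac{4}{27}$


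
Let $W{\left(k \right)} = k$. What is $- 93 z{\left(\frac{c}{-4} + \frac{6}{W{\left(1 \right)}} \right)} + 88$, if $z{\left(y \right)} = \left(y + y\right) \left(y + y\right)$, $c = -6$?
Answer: $-20837$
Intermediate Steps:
$z{\left(y \right)} = 4 y^{2}$ ($z{\left(y \right)} = 2 y 2 y = 4 y^{2}$)
$- 93 z{\left(\frac{c}{-4} + \frac{6}{W{\left(1 \right)}} \right)} + 88 = - 93 \cdot 4 \left(- \frac{6}{-4} + \frac{6}{1}\right)^{2} + 88 = - 93 \cdot 4 \left(\left(-6\right) \left(- \frac{1}{4}\right) + 6 \cdot 1\right)^{2} + 88 = - 93 \cdot 4 \left(\frac{3}{2} + 6\right)^{2} + 88 = - 93 \cdot 4 \left(\frac{15}{2}\right)^{2} + 88 = - 93 \cdot 4 \cdot \frac{225}{4} + 88 = \left(-93\right) 225 + 88 = -20925 + 88 = -20837$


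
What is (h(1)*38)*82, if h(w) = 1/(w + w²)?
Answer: 1558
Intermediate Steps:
(h(1)*38)*82 = ((1/(1*(1 + 1)))*38)*82 = ((1/2)*38)*82 = ((1*(½))*38)*82 = ((½)*38)*82 = 19*82 = 1558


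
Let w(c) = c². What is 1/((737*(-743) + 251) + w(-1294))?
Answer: 1/1127096 ≈ 8.8724e-7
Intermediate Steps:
1/((737*(-743) + 251) + w(-1294)) = 1/((737*(-743) + 251) + (-1294)²) = 1/((-547591 + 251) + 1674436) = 1/(-547340 + 1674436) = 1/1127096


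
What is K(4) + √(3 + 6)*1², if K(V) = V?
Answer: 7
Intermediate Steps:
K(4) + √(3 + 6)*1² = 4 + √(3 + 6)*1² = 4 + √9*1 = 4 + 3*1 = 4 + 3 = 7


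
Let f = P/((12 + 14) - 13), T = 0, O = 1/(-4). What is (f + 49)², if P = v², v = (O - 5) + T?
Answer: 113060689/43264 ≈ 2613.3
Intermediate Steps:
O = -¼ ≈ -0.25000
v = -21/4 (v = (-¼ - 5) + 0 = -21/4 + 0 = -21/4 ≈ -5.2500)
P = 441/16 (P = (-21/4)² = 441/16 ≈ 27.563)
f = 441/208 (f = 441/(16*((12 + 14) - 13)) = 441/(16*(26 - 13)) = (441/16)/13 = (441/16)*(1/13) = 441/208 ≈ 2.1202)
(f + 49)² = (441/208 + 49)² = (10633/208)² = 113060689/43264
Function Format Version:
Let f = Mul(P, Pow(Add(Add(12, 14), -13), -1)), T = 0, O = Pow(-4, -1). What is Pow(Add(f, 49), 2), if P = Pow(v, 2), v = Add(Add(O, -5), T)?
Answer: Rational(113060689, 43264) ≈ 2613.3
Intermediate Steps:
O = Rational(-1, 4) ≈ -0.25000
v = Rational(-21, 4) (v = Add(Add(Rational(-1, 4), -5), 0) = Add(Rational(-21, 4), 0) = Rational(-21, 4) ≈ -5.2500)
P = Rational(441, 16) (P = Pow(Rational(-21, 4), 2) = Rational(441, 16) ≈ 27.563)
f = Rational(441, 208) (f = Mul(Rational(441, 16), Pow(Add(Add(12, 14), -13), -1)) = Mul(Rational(441, 16), Pow(Add(26, -13), -1)) = Mul(Rational(441, 16), Pow(13, -1)) = Mul(Rational(441, 16), Rational(1, 13)) = Rational(441, 208) ≈ 2.1202)
Pow(Add(f, 49), 2) = Pow(Add(Rational(441, 208), 49), 2) = Pow(Rational(10633, 208), 2) = Rational(113060689, 43264)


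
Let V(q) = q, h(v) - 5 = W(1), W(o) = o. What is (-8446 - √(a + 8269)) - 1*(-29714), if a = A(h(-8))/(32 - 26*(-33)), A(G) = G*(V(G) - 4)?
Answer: 21268 - √1637471395/445 ≈ 21177.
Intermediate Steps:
h(v) = 6 (h(v) = 5 + 1 = 6)
A(G) = G*(-4 + G) (A(G) = G*(G - 4) = G*(-4 + G))
a = 6/445 (a = (6*(-4 + 6))/(32 - 26*(-33)) = (6*2)/(32 + 858) = 12/890 = 12*(1/890) = 6/445 ≈ 0.013483)
(-8446 - √(a + 8269)) - 1*(-29714) = (-8446 - √(6/445 + 8269)) - 1*(-29714) = (-8446 - √(3679711/445)) + 29714 = (-8446 - √1637471395/445) + 29714 = 21268 - √1637471395/445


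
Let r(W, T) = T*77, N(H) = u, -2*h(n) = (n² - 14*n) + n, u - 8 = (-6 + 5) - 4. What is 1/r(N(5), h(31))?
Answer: -1/21483 ≈ -4.6548e-5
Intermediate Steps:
u = 3 (u = 8 + ((-6 + 5) - 4) = 8 + (-1 - 4) = 8 - 5 = 3)
h(n) = -n²/2 + 13*n/2 (h(n) = -((n² - 14*n) + n)/2 = -(n² - 13*n)/2 = -n²/2 + 13*n/2)
N(H) = 3
r(W, T) = 77*T
1/r(N(5), h(31)) = 1/(77*((½)*31*(13 - 1*31))) = 1/(77*((½)*31*(13 - 31))) = 1/(77*((½)*31*(-18))) = 1/(77*(-279)) = 1/(-21483) = -1/21483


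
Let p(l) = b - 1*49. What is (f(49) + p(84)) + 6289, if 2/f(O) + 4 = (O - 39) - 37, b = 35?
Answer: 194523/31 ≈ 6274.9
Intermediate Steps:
f(O) = 2/(-80 + O) (f(O) = 2/(-4 + ((O - 39) - 37)) = 2/(-4 + ((-39 + O) - 37)) = 2/(-4 + (-76 + O)) = 2/(-80 + O))
p(l) = -14 (p(l) = 35 - 1*49 = 35 - 49 = -14)
(f(49) + p(84)) + 6289 = (2/(-80 + 49) - 14) + 6289 = (2/(-31) - 14) + 6289 = (2*(-1/31) - 14) + 6289 = (-2/31 - 14) + 6289 = -436/31 + 6289 = 194523/31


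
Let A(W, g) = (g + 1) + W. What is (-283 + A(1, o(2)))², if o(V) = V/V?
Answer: 78400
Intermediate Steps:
o(V) = 1
A(W, g) = 1 + W + g (A(W, g) = (1 + g) + W = 1 + W + g)
(-283 + A(1, o(2)))² = (-283 + (1 + 1 + 1))² = (-283 + 3)² = (-280)² = 78400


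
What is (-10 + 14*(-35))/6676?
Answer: -125/1669 ≈ -0.074895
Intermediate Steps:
(-10 + 14*(-35))/6676 = (-10 - 490)*(1/6676) = -500*1/6676 = -125/1669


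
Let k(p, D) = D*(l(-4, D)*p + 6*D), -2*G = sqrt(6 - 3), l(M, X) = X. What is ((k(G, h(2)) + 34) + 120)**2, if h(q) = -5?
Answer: 371539/4 - 7600*sqrt(3) ≈ 79721.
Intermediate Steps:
G = -sqrt(3)/2 (G = -sqrt(6 - 3)/2 = -sqrt(3)/2 ≈ -0.86602)
k(p, D) = D*(6*D + D*p) (k(p, D) = D*(D*p + 6*D) = D*(6*D + D*p))
((k(G, h(2)) + 34) + 120)**2 = (((-5)**2*(6 - sqrt(3)/2) + 34) + 120)**2 = ((25*(6 - sqrt(3)/2) + 34) + 120)**2 = (((150 - 25*sqrt(3)/2) + 34) + 120)**2 = ((184 - 25*sqrt(3)/2) + 120)**2 = (304 - 25*sqrt(3)/2)**2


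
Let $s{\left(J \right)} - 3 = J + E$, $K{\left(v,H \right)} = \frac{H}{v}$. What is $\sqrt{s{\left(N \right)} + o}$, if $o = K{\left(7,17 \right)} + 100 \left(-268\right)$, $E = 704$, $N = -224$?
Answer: $\frac{i \sqrt{1289414}}{7} \approx 162.22 i$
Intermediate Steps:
$s{\left(J \right)} = 707 + J$ ($s{\left(J \right)} = 3 + \left(J + 704\right) = 3 + \left(704 + J\right) = 707 + J$)
$o = - \frac{187583}{7}$ ($o = \frac{17}{7} + 100 \left(-268\right) = 17 \cdot \frac{1}{7} - 26800 = \frac{17}{7} - 26800 = - \frac{187583}{7} \approx -26798.0$)
$\sqrt{s{\left(N \right)} + o} = \sqrt{\left(707 - 224\right) - \frac{187583}{7}} = \sqrt{483 - \frac{187583}{7}} = \sqrt{- \frac{184202}{7}} = \frac{i \sqrt{1289414}}{7}$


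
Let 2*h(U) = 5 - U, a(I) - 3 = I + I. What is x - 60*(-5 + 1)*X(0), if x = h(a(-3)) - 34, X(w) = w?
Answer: -30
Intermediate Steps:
a(I) = 3 + 2*I (a(I) = 3 + (I + I) = 3 + 2*I)
h(U) = 5/2 - U/2 (h(U) = (5 - U)/2 = 5/2 - U/2)
x = -30 (x = (5/2 - (3 + 2*(-3))/2) - 34 = (5/2 - (3 - 6)/2) - 34 = (5/2 - 1/2*(-3)) - 34 = (5/2 + 3/2) - 34 = 4 - 34 = -30)
x - 60*(-5 + 1)*X(0) = -30 - 60*(-5 + 1)*0 = -30 - (-240)*0 = -30 - 60*0 = -30 + 0 = -30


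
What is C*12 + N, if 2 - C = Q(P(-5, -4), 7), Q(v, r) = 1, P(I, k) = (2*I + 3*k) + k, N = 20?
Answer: 32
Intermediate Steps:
P(I, k) = 2*I + 4*k
C = 1 (C = 2 - 1*1 = 2 - 1 = 1)
C*12 + N = 1*12 + 20 = 12 + 20 = 32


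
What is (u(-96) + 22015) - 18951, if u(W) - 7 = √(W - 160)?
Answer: 3071 + 16*I ≈ 3071.0 + 16.0*I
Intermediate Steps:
u(W) = 7 + √(-160 + W) (u(W) = 7 + √(W - 160) = 7 + √(-160 + W))
(u(-96) + 22015) - 18951 = ((7 + √(-160 - 96)) + 22015) - 18951 = ((7 + √(-256)) + 22015) - 18951 = ((7 + 16*I) + 22015) - 18951 = (22022 + 16*I) - 18951 = 3071 + 16*I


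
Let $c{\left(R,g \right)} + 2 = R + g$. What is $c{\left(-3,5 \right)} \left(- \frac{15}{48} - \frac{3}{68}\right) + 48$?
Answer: $48$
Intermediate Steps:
$c{\left(R,g \right)} = -2 + R + g$ ($c{\left(R,g \right)} = -2 + \left(R + g\right) = -2 + R + g$)
$c{\left(-3,5 \right)} \left(- \frac{15}{48} - \frac{3}{68}\right) + 48 = \left(-2 - 3 + 5\right) \left(- \frac{15}{48} - \frac{3}{68}\right) + 48 = 0 \left(\left(-15\right) \frac{1}{48} - \frac{3}{68}\right) + 48 = 0 \left(- \frac{5}{16} - \frac{3}{68}\right) + 48 = 0 \left(- \frac{97}{272}\right) + 48 = 0 + 48 = 48$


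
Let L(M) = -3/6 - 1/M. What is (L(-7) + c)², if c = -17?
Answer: 59049/196 ≈ 301.27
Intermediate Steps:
L(M) = -½ - 1/M (L(M) = -3*⅙ - 1/M = -½ - 1/M)
(L(-7) + c)² = ((½)*(-2 - 1*(-7))/(-7) - 17)² = ((½)*(-⅐)*(-2 + 7) - 17)² = ((½)*(-⅐)*5 - 17)² = (-5/14 - 17)² = (-243/14)² = 59049/196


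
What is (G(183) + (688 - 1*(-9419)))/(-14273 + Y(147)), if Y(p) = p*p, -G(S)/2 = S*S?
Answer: -56871/7336 ≈ -7.7523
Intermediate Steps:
G(S) = -2*S² (G(S) = -2*S*S = -2*S²)
Y(p) = p²
(G(183) + (688 - 1*(-9419)))/(-14273 + Y(147)) = (-2*183² + (688 - 1*(-9419)))/(-14273 + 147²) = (-2*33489 + (688 + 9419))/(-14273 + 21609) = (-66978 + 10107)/7336 = -56871*1/7336 = -56871/7336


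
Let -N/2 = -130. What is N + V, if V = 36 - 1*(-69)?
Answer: 365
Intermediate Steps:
V = 105 (V = 36 + 69 = 105)
N = 260 (N = -2*(-130) = 260)
N + V = 260 + 105 = 365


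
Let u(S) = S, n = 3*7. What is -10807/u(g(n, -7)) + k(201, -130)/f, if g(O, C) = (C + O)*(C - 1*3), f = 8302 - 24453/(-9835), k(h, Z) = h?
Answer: 882934407661/11434447220 ≈ 77.217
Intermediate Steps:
f = 81674623/9835 (f = 8302 - 24453*(-1)/9835 = 8302 - 1*(-24453/9835) = 8302 + 24453/9835 = 81674623/9835 ≈ 8304.5)
n = 21
g(O, C) = (-3 + C)*(C + O) (g(O, C) = (C + O)*(C - 3) = (C + O)*(-3 + C) = (-3 + C)*(C + O))
-10807/u(g(n, -7)) + k(201, -130)/f = -10807/((-7)² - 3*(-7) - 3*21 - 7*21) + 201/(81674623/9835) = -10807/(49 + 21 - 63 - 147) + 201*(9835/81674623) = -10807/(-140) + 1976835/81674623 = -10807*(-1/140) + 1976835/81674623 = 10807/140 + 1976835/81674623 = 882934407661/11434447220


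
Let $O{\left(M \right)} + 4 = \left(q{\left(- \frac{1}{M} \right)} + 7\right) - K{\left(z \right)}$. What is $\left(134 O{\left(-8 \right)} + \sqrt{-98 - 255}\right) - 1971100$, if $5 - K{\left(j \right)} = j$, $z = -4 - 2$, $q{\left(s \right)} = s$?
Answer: $- \frac{7888621}{4} + i \sqrt{353} \approx -1.9722 \cdot 10^{6} + 18.788 i$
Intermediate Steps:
$z = -6$ ($z = -4 - 2 = -6$)
$K{\left(j \right)} = 5 - j$
$O{\left(M \right)} = -8 - \frac{1}{M}$ ($O{\left(M \right)} = -4 - \left(-2 + 6 + \frac{1}{M}\right) = -4 + \left(\left(7 - \frac{1}{M}\right) - \left(5 + 6\right)\right) = -4 + \left(\left(7 - \frac{1}{M}\right) - 11\right) = -4 - \left(4 + \frac{1}{M}\right) = -8 - \frac{1}{M}$)
$\left(134 O{\left(-8 \right)} + \sqrt{-98 - 255}\right) - 1971100 = \left(134 \left(-8 - \frac{1}{-8}\right) + \sqrt{-98 - 255}\right) - 1971100 = \left(134 \left(-8 - - \frac{1}{8}\right) + \sqrt{-353}\right) - 1971100 = \left(134 \left(-8 + \frac{1}{8}\right) + i \sqrt{353}\right) - 1971100 = \left(134 \left(- \frac{63}{8}\right) + i \sqrt{353}\right) - 1971100 = \left(- \frac{4221}{4} + i \sqrt{353}\right) - 1971100 = - \frac{7888621}{4} + i \sqrt{353}$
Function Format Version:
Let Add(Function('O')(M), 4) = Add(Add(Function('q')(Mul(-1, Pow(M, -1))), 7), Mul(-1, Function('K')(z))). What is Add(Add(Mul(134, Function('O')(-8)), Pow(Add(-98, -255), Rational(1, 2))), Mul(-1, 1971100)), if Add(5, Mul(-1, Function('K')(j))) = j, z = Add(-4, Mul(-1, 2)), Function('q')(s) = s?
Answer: Add(Rational(-7888621, 4), Mul(I, Pow(353, Rational(1, 2)))) ≈ Add(-1.9722e+6, Mul(18.788, I))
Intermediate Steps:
z = -6 (z = Add(-4, -2) = -6)
Function('K')(j) = Add(5, Mul(-1, j))
Function('O')(M) = Add(-8, Mul(-1, Pow(M, -1))) (Function('O')(M) = Add(-4, Add(Add(Mul(-1, Pow(M, -1)), 7), Mul(-1, Add(5, Mul(-1, -6))))) = Add(-4, Add(Add(7, Mul(-1, Pow(M, -1))), Mul(-1, Add(5, 6)))) = Add(-4, Add(Add(7, Mul(-1, Pow(M, -1))), Mul(-1, 11))) = Add(-4, Add(Add(7, Mul(-1, Pow(M, -1))), -11)) = Add(-4, Add(-4, Mul(-1, Pow(M, -1)))) = Add(-8, Mul(-1, Pow(M, -1))))
Add(Add(Mul(134, Function('O')(-8)), Pow(Add(-98, -255), Rational(1, 2))), Mul(-1, 1971100)) = Add(Add(Mul(134, Add(-8, Mul(-1, Pow(-8, -1)))), Pow(Add(-98, -255), Rational(1, 2))), Mul(-1, 1971100)) = Add(Add(Mul(134, Add(-8, Mul(-1, Rational(-1, 8)))), Pow(-353, Rational(1, 2))), -1971100) = Add(Add(Mul(134, Add(-8, Rational(1, 8))), Mul(I, Pow(353, Rational(1, 2)))), -1971100) = Add(Add(Mul(134, Rational(-63, 8)), Mul(I, Pow(353, Rational(1, 2)))), -1971100) = Add(Add(Rational(-4221, 4), Mul(I, Pow(353, Rational(1, 2)))), -1971100) = Add(Rational(-7888621, 4), Mul(I, Pow(353, Rational(1, 2))))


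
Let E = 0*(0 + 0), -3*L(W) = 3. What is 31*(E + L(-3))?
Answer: -31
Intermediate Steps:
L(W) = -1 (L(W) = -⅓*3 = -1)
E = 0 (E = 0*0 = 0)
31*(E + L(-3)) = 31*(0 - 1) = 31*(-1) = -31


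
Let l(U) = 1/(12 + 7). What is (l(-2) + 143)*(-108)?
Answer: -293544/19 ≈ -15450.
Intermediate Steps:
l(U) = 1/19
(l(-2) + 143)*(-108) = (1/19 + 143)*(-108) = (2718/19)*(-108) = -293544/19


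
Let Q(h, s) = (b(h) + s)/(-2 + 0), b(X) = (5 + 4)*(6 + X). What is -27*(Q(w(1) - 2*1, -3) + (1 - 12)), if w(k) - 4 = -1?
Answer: 1107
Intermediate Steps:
w(k) = 3 (w(k) = 4 - 1 = 3)
b(X) = 54 + 9*X (b(X) = 9*(6 + X) = 54 + 9*X)
Q(h, s) = -27 - 9*h/2 - s/2 (Q(h, s) = ((54 + 9*h) + s)/(-2 + 0) = (54 + s + 9*h)/(-2) = (54 + s + 9*h)*(-1/2) = -27 - 9*h/2 - s/2)
-27*(Q(w(1) - 2*1, -3) + (1 - 12)) = -27*((-27 - 9*(3 - 2*1)/2 - 1/2*(-3)) + (1 - 12)) = -27*((-27 - 9*(3 - 2)/2 + 3/2) - 11) = -27*((-27 - 9/2*1 + 3/2) - 11) = -27*((-27 - 9/2 + 3/2) - 11) = -27*(-30 - 11) = -27*(-41) = 1107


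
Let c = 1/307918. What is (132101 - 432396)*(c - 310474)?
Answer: 28708362096573645/307918 ≈ 9.3234e+10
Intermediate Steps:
c = 1/307918 ≈ 3.2476e-6
(132101 - 432396)*(c - 310474) = (132101 - 432396)*(1/307918 - 310474) = -300295*(-95600533131/307918) = 28708362096573645/307918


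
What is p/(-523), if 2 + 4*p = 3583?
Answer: -3581/2092 ≈ -1.7118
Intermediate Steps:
p = 3581/4 (p = -½ + (¼)*3583 = -½ + 3583/4 = 3581/4 ≈ 895.25)
p/(-523) = (3581/4)/(-523) = (3581/4)*(-1/523) = -3581/2092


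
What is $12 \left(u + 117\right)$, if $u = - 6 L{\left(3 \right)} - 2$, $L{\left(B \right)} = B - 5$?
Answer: $1524$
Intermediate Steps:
$L{\left(B \right)} = -5 + B$ ($L{\left(B \right)} = B - 5 = -5 + B$)
$u = 10$ ($u = - 6 \left(-5 + 3\right) - 2 = \left(-6\right) \left(-2\right) - 2 = 12 - 2 = 10$)
$12 \left(u + 117\right) = 12 \left(10 + 117\right) = 12 \cdot 127 = 1524$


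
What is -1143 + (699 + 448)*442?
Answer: 505831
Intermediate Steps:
-1143 + (699 + 448)*442 = -1143 + 1147*442 = -1143 + 506974 = 505831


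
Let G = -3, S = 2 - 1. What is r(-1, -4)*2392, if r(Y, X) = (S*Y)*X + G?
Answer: 2392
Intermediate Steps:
S = 1
r(Y, X) = -3 + X*Y (r(Y, X) = (1*Y)*X - 3 = Y*X - 3 = X*Y - 3 = -3 + X*Y)
r(-1, -4)*2392 = (-3 - 4*(-1))*2392 = (-3 + 4)*2392 = 1*2392 = 2392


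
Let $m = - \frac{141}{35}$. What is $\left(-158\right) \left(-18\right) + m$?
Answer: $\frac{99399}{35} \approx 2840.0$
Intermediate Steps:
$m = - \frac{141}{35}$ ($m = \left(-141\right) \frac{1}{35} = - \frac{141}{35} \approx -4.0286$)
$\left(-158\right) \left(-18\right) + m = \left(-158\right) \left(-18\right) - \frac{141}{35} = 2844 - \frac{141}{35} = \frac{99399}{35}$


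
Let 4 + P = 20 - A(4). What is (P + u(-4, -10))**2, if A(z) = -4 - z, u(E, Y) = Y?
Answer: 196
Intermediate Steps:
P = 24 (P = -4 + (20 - (-4 - 1*4)) = -4 + (20 - (-4 - 4)) = -4 + (20 - 1*(-8)) = -4 + (20 + 8) = -4 + 28 = 24)
(P + u(-4, -10))**2 = (24 - 10)**2 = 14**2 = 196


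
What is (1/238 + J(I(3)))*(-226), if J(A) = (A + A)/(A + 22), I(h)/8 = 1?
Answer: -216847/1785 ≈ -121.48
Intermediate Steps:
I(h) = 8 (I(h) = 8*1 = 8)
J(A) = 2*A/(22 + A) (J(A) = (2*A)/(22 + A) = 2*A/(22 + A))
(1/238 + J(I(3)))*(-226) = (1/238 + 2*8/(22 + 8))*(-226) = (1/238 + 2*8/30)*(-226) = (1/238 + 2*8*(1/30))*(-226) = (1/238 + 8/15)*(-226) = (1919/3570)*(-226) = -216847/1785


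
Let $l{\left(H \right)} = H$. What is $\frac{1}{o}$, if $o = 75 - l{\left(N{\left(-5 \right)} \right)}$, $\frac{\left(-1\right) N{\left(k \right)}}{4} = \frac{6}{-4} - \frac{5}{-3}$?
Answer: $\frac{3}{227} \approx 0.013216$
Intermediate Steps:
$N{\left(k \right)} = - \frac{2}{3}$ ($N{\left(k \right)} = - 4 \left(\frac{6}{-4} - \frac{5}{-3}\right) = - 4 \left(6 \left(- \frac{1}{4}\right) - - \frac{5}{3}\right) = - 4 \left(- \frac{3}{2} + \frac{5}{3}\right) = \left(-4\right) \frac{1}{6} = - \frac{2}{3}$)
$o = \frac{227}{3}$ ($o = 75 - - \frac{2}{3} = 75 + \frac{2}{3} = \frac{227}{3} \approx 75.667$)
$\frac{1}{o} = \frac{1}{\frac{227}{3}} = \frac{3}{227}$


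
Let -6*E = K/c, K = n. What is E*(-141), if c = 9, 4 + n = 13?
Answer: 47/2 ≈ 23.500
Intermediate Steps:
n = 9 (n = -4 + 13 = 9)
K = 9
E = -1/6 (E = -3/(2*9) = -1/6*1 = -1/6 ≈ -0.16667)
E*(-141) = -1/6*(-141) = 47/2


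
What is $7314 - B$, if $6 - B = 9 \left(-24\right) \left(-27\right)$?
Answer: $13140$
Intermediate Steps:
$B = -5826$ ($B = 6 - 9 \left(-24\right) \left(-27\right) = 6 - \left(-216\right) \left(-27\right) = 6 - 5832 = -5826$)
$7314 - B = 7314 - -5826 = 7314 + 5826 = 13140$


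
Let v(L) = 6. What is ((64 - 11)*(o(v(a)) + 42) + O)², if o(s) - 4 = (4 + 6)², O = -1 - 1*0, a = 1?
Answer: 59861169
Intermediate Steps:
O = -1 (O = -1 + 0 = -1)
o(s) = 104 (o(s) = 4 + (4 + 6)² = 4 + 10² = 4 + 100 = 104)
((64 - 11)*(o(v(a)) + 42) + O)² = ((64 - 11)*(104 + 42) - 1)² = (53*146 - 1)² = (7738 - 1)² = 7737² = 59861169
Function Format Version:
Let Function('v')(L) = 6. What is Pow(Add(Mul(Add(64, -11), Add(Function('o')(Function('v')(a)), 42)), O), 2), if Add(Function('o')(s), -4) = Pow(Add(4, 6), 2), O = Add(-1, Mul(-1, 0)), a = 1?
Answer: 59861169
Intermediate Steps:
O = -1 (O = Add(-1, 0) = -1)
Function('o')(s) = 104 (Function('o')(s) = Add(4, Pow(Add(4, 6), 2)) = Add(4, Pow(10, 2)) = Add(4, 100) = 104)
Pow(Add(Mul(Add(64, -11), Add(Function('o')(Function('v')(a)), 42)), O), 2) = Pow(Add(Mul(Add(64, -11), Add(104, 42)), -1), 2) = Pow(Add(Mul(53, 146), -1), 2) = Pow(Add(7738, -1), 2) = Pow(7737, 2) = 59861169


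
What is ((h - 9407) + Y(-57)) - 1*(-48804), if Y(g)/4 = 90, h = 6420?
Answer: 46177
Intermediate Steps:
Y(g) = 360 (Y(g) = 4*90 = 360)
((h - 9407) + Y(-57)) - 1*(-48804) = ((6420 - 9407) + 360) - 1*(-48804) = (-2987 + 360) + 48804 = -2627 + 48804 = 46177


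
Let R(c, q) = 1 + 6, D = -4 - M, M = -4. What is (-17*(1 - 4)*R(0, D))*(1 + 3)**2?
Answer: 5712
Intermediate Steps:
D = 0 (D = -4 - 1*(-4) = -4 + 4 = 0)
R(c, q) = 7
(-17*(1 - 4)*R(0, D))*(1 + 3)**2 = (-17*(1 - 4)*7)*(1 + 3)**2 = -(-51)*7*4**2 = -17*(-21)*16 = 357*16 = 5712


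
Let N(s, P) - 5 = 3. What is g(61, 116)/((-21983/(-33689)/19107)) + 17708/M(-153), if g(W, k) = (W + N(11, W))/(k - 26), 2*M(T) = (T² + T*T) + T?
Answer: 9211983433535/410334678 ≈ 22450.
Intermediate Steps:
N(s, P) = 8 (N(s, P) = 5 + 3 = 8)
M(T) = T² + T/2 (M(T) = ((T² + T*T) + T)/2 = ((T² + T²) + T)/2 = (2*T² + T)/2 = (T + 2*T²)/2 = T² + T/2)
g(W, k) = (8 + W)/(-26 + k) (g(W, k) = (W + 8)/(k - 26) = (8 + W)/(-26 + k))
g(61, 116)/((-21983/(-33689)/19107)) + 17708/M(-153) = ((8 + 61)/(-26 + 116))/((-21983/(-33689)/19107)) + 17708/((-153*(½ - 153))) = (69/90)/((-21983*(-1/33689)*(1/19107))) + 17708/((-153*(-305/2))) = ((1/90)*69)/(((21983/33689)*(1/19107))) + 17708/(46665/2) = 23/(30*(21983/643695723)) + 17708*(2/46665) = (23/30)*(643695723/21983) + 35416/46665 = 4935000543/219830 + 35416/46665 = 9211983433535/410334678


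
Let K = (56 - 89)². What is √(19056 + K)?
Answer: √20145 ≈ 141.93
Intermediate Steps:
K = 1089 (K = (-33)² = 1089)
√(19056 + K) = √(19056 + 1089) = √20145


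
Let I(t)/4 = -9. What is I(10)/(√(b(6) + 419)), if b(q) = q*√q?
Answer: -36/√(419 + 6*√6) ≈ -1.7287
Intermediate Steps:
b(q) = q^(3/2)
I(t) = -36 (I(t) = 4*(-9) = -36)
I(10)/(√(b(6) + 419)) = -36/√(6^(3/2) + 419) = -36/√(6*√6 + 419) = -36/√(419 + 6*√6)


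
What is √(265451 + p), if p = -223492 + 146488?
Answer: √188447 ≈ 434.10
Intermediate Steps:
p = -77004
√(265451 + p) = √(265451 - 77004) = √188447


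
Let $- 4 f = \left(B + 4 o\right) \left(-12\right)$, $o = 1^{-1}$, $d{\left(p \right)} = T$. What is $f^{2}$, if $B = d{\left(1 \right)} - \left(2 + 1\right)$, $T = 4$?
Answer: $225$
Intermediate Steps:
$d{\left(p \right)} = 4$
$B = 1$ ($B = 4 - \left(2 + 1\right) = 4 - 3 = 1$)
$o = 1$
$f = 15$ ($f = - \frac{\left(1 + 4 \cdot 1\right) \left(-12\right)}{4} = - \frac{\left(1 + 4\right) \left(-12\right)}{4} = - \frac{5 \left(-12\right)}{4} = \left(- \frac{1}{4}\right) \left(-60\right) = 15$)
$f^{2} = 15^{2} = 225$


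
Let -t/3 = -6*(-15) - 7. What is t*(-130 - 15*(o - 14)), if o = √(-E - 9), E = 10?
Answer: -19920 + 3735*I*√19 ≈ -19920.0 + 16280.0*I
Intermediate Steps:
o = I*√19 (o = √(-1*10 - 9) = √(-10 - 9) = √(-19) = I*√19 ≈ 4.3589*I)
t = -249 (t = -3*(-6*(-15) - 7) = -3*(90 - 7) = -3*83 = -249)
t*(-130 - 15*(o - 14)) = -249*(-130 - 15*(I*√19 - 14)) = -249*(-130 - 15*(-14 + I*√19)) = -249*(-130 + (210 - 15*I*√19)) = -249*(80 - 15*I*√19) = -19920 + 3735*I*√19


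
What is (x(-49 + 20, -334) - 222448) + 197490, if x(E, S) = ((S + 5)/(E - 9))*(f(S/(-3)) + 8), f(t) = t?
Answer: -1363715/57 ≈ -23925.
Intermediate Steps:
x(E, S) = (5 + S)*(8 - S/3)/(-9 + E) (x(E, S) = ((S + 5)/(E - 9))*(S/(-3) + 8) = ((5 + S)/(-9 + E))*(S*(-⅓) + 8) = ((5 + S)/(-9 + E))*(-S/3 + 8) = ((5 + S)/(-9 + E))*(8 - S/3) = (5 + S)*(8 - S/3)/(-9 + E))
(x(-49 + 20, -334) - 222448) + 197490 = ((120 - 1*(-334)² + 19*(-334))/(3*(-9 + (-49 + 20))) - 222448) + 197490 = ((120 - 1*111556 - 6346)/(3*(-9 - 29)) - 222448) + 197490 = ((⅓)*(120 - 111556 - 6346)/(-38) - 222448) + 197490 = ((⅓)*(-1/38)*(-117782) - 222448) + 197490 = (58891/57 - 222448) + 197490 = -12620645/57 + 197490 = -1363715/57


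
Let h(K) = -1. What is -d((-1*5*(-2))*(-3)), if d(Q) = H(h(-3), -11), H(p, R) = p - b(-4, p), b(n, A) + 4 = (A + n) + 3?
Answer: -5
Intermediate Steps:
b(n, A) = -1 + A + n (b(n, A) = -4 + ((A + n) + 3) = -4 + (3 + A + n) = -1 + A + n)
H(p, R) = 5 (H(p, R) = p - (-1 + p - 4) = p - (-5 + p) = p + (5 - p) = 5)
d(Q) = 5
-d((-1*5*(-2))*(-3)) = -1*5 = -5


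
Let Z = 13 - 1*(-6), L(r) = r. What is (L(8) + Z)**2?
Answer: 729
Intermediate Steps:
Z = 19 (Z = 13 + 6 = 19)
(L(8) + Z)**2 = (8 + 19)**2 = 27**2 = 729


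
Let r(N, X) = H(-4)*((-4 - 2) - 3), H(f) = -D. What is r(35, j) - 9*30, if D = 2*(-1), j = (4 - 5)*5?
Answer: -288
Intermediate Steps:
j = -5 (j = -1*5 = -5)
D = -2
H(f) = 2 (H(f) = -1*(-2) = 2)
r(N, X) = -18 (r(N, X) = 2*((-4 - 2) - 3) = 2*(-6 - 3) = 2*(-9) = -18)
r(35, j) - 9*30 = -18 - 9*30 = -18 - 270 = -288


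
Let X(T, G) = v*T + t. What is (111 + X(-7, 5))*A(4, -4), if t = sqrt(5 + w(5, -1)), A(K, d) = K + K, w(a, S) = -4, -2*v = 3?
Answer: 980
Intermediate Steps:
v = -3/2 (v = -1/2*3 = -3/2 ≈ -1.5000)
A(K, d) = 2*K
t = 1 (t = sqrt(5 - 4) = sqrt(1) = 1)
X(T, G) = 1 - 3*T/2 (X(T, G) = -3*T/2 + 1 = 1 - 3*T/2)
(111 + X(-7, 5))*A(4, -4) = (111 + (1 - 3/2*(-7)))*(2*4) = (111 + (1 + 21/2))*8 = (111 + 23/2)*8 = (245/2)*8 = 980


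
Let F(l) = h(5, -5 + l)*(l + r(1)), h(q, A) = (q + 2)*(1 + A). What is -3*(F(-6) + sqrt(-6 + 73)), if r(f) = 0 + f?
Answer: -1050 - 3*sqrt(67) ≈ -1074.6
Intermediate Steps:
r(f) = f
h(q, A) = (1 + A)*(2 + q) (h(q, A) = (2 + q)*(1 + A) = (1 + A)*(2 + q))
F(l) = (1 + l)*(-28 + 7*l) (F(l) = (2 + 5 + 2*(-5 + l) + (-5 + l)*5)*(l + 1) = (2 + 5 + (-10 + 2*l) + (-25 + 5*l))*(1 + l) = (-28 + 7*l)*(1 + l) = (1 + l)*(-28 + 7*l))
-3*(F(-6) + sqrt(-6 + 73)) = -3*(7*(1 - 6)*(-4 - 6) + sqrt(-6 + 73)) = -3*(7*(-5)*(-10) + sqrt(67)) = -3*(350 + sqrt(67)) = -1050 - 3*sqrt(67)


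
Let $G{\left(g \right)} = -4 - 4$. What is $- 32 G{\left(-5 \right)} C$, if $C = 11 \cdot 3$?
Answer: $8448$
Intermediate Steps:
$C = 33$
$G{\left(g \right)} = -8$
$- 32 G{\left(-5 \right)} C = \left(-32\right) \left(-8\right) 33 = 256 \cdot 33 = 8448$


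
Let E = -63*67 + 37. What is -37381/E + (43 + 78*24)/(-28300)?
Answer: 52493497/5920360 ≈ 8.8666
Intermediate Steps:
E = -4184 (E = -4221 + 37 = -4184)
-37381/E + (43 + 78*24)/(-28300) = -37381/(-4184) + (43 + 78*24)/(-28300) = -37381*(-1/4184) + (43 + 1872)*(-1/28300) = 37381/4184 + 1915*(-1/28300) = 37381/4184 - 383/5660 = 52493497/5920360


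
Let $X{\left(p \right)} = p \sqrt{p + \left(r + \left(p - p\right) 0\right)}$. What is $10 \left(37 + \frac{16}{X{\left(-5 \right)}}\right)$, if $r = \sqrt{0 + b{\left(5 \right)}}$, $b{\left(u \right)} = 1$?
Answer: $370 + 16 i \approx 370.0 + 16.0 i$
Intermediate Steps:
$r = 1$ ($r = \sqrt{0 + 1} = \sqrt{1} = 1$)
$X{\left(p \right)} = p \sqrt{1 + p}$ ($X{\left(p \right)} = p \sqrt{p + \left(1 + \left(p - p\right) 0\right)} = p \sqrt{p + \left(1 + 0 \cdot 0\right)} = p \sqrt{p + \left(1 + 0\right)} = p \sqrt{p + 1} = p \sqrt{1 + p}$)
$10 \left(37 + \frac{16}{X{\left(-5 \right)}}\right) = 10 \left(37 + \frac{16}{\left(-5\right) \sqrt{1 - 5}}\right) = 10 \left(37 + \frac{16}{\left(-5\right) \sqrt{-4}}\right) = 10 \left(37 + \frac{16}{\left(-5\right) 2 i}\right) = 10 \left(37 + \frac{16}{\left(-10\right) i}\right) = 10 \left(37 + 16 \frac{i}{10}\right) = 10 \left(37 + \frac{8 i}{5}\right) = 370 + 16 i$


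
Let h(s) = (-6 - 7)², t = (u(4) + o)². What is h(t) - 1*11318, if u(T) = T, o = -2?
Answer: -11149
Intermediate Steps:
t = 4 (t = (4 - 2)² = 2² = 4)
h(s) = 169 (h(s) = (-13)² = 169)
h(t) - 1*11318 = 169 - 1*11318 = 169 - 11318 = -11149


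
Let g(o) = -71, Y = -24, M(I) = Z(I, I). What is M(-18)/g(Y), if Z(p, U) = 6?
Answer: -6/71 ≈ -0.084507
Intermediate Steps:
M(I) = 6
M(-18)/g(Y) = 6/(-71) = 6*(-1/71) = -6/71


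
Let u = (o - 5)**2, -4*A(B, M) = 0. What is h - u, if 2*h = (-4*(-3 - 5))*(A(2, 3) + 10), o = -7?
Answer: 16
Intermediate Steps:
A(B, M) = 0 (A(B, M) = -1/4*0 = 0)
u = 144 (u = (-7 - 5)**2 = (-12)**2 = 144)
h = 160 (h = ((-4*(-3 - 5))*(0 + 10))/2 = (-4*(-8)*10)/2 = (32*10)/2 = (1/2)*320 = 160)
h - u = 160 - 1*144 = 160 - 144 = 16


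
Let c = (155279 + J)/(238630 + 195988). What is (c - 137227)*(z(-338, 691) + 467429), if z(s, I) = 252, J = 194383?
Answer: -13946475326563472/217309 ≈ -6.4178e+10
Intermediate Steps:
c = 174831/217309 (c = (155279 + 194383)/(238630 + 195988) = 349662/434618 = 349662*(1/434618) = 174831/217309 ≈ 0.80453)
(c - 137227)*(z(-338, 691) + 467429) = (174831/217309 - 137227)*(252 + 467429) = -29820487312/217309*467681 = -13946475326563472/217309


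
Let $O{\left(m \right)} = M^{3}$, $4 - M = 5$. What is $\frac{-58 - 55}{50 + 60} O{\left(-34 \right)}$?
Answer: $\frac{113}{110} \approx 1.0273$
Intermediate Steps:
$M = -1$ ($M = 4 - 5 = -1$)
$O{\left(m \right)} = -1$ ($O{\left(m \right)} = \left(-1\right)^{3} = -1$)
$\frac{-58 - 55}{50 + 60} O{\left(-34 \right)} = \frac{-58 - 55}{50 + 60} \left(-1\right) = - \frac{113}{110} \left(-1\right) = \left(-113\right) \frac{1}{110} \left(-1\right) = \left(- \frac{113}{110}\right) \left(-1\right) = \frac{113}{110}$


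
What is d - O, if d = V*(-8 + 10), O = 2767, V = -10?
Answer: -2787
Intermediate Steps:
d = -20 (d = -10*(-8 + 10) = -10*2 = -20)
d - O = -20 - 1*2767 = -20 - 2767 = -2787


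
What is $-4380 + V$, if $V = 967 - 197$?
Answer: $-3610$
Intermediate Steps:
$V = 770$ ($V = 967 - 197 = 770$)
$-4380 + V = -4380 + 770 = -3610$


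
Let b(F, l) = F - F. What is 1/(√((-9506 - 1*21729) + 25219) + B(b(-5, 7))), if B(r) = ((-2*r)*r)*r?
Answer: -I*√94/752 ≈ -0.012893*I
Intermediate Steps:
b(F, l) = 0
B(r) = -2*r³ (B(r) = (-2*r²)*r = -2*r³)
1/(√((-9506 - 1*21729) + 25219) + B(b(-5, 7))) = 1/(√((-9506 - 1*21729) + 25219) - 2*0³) = 1/(√((-9506 - 21729) + 25219) - 2*0) = 1/(√(-31235 + 25219) + 0) = 1/(√(-6016) + 0) = 1/(8*I*√94 + 0) = 1/(8*I*√94) = -I*√94/752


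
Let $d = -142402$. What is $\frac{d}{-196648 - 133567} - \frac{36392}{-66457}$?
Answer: $\frac{21480793994}{21945098255} \approx 0.97884$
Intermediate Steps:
$\frac{d}{-196648 - 133567} - \frac{36392}{-66457} = - \frac{142402}{-196648 - 133567} - \frac{36392}{-66457} = - \frac{142402}{-196648 - 133567} - - \frac{36392}{66457} = - \frac{142402}{-330215} + \frac{36392}{66457} = \left(-142402\right) \left(- \frac{1}{330215}\right) + \frac{36392}{66457} = \frac{142402}{330215} + \frac{36392}{66457} = \frac{21480793994}{21945098255}$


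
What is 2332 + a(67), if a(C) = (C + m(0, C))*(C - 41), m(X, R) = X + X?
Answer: 4074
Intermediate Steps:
m(X, R) = 2*X
a(C) = C*(-41 + C) (a(C) = (C + 2*0)*(C - 41) = (C + 0)*(-41 + C) = C*(-41 + C))
2332 + a(67) = 2332 + 67*(-41 + 67) = 2332 + 67*26 = 2332 + 1742 = 4074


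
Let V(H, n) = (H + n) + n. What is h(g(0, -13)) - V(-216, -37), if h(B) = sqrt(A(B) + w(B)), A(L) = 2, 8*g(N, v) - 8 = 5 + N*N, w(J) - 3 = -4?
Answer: 291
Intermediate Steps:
V(H, n) = H + 2*n
w(J) = -1 (w(J) = 3 - 4 = -1)
g(N, v) = 13/8 + N**2/8 (g(N, v) = 1 + (5 + N*N)/8 = 1 + (5 + N**2)/8 = 1 + (5/8 + N**2/8) = 13/8 + N**2/8)
h(B) = 1 (h(B) = sqrt(2 - 1) = sqrt(1) = 1)
h(g(0, -13)) - V(-216, -37) = 1 - (-216 + 2*(-37)) = 1 - (-216 - 74) = 1 - 1*(-290) = 1 + 290 = 291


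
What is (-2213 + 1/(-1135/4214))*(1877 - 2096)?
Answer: 550997211/1135 ≈ 4.8546e+5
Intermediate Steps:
(-2213 + 1/(-1135/4214))*(1877 - 2096) = (-2213 + 1/(-1135*1/4214))*(-219) = (-2213 + 1/(-1135/4214))*(-219) = (-2213 - 4214/1135)*(-219) = -2515969/1135*(-219) = 550997211/1135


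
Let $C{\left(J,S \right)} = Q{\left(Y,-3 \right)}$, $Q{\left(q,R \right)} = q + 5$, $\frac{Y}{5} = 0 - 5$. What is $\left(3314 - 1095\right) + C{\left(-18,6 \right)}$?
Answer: $2199$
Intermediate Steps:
$Y = -25$ ($Y = 5 \left(0 - 5\right) = 5 \left(-5\right) = -25$)
$Q{\left(q,R \right)} = 5 + q$
$C{\left(J,S \right)} = -20$ ($C{\left(J,S \right)} = 5 - 25 = -20$)
$\left(3314 - 1095\right) + C{\left(-18,6 \right)} = \left(3314 - 1095\right) - 20 = 2219 - 20 = 2199$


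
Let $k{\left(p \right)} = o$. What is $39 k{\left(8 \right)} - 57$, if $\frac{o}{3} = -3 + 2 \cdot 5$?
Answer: $762$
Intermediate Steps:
$o = 21$ ($o = 3 \left(-3 + 2 \cdot 5\right) = 3 \left(-3 + 10\right) = 3 \cdot 7 = 21$)
$k{\left(p \right)} = 21$
$39 k{\left(8 \right)} - 57 = 39 \cdot 21 - 57 = 819 - 57 = 762$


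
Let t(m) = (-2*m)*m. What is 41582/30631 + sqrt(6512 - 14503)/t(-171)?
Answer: 41582/30631 - I*sqrt(7991)/58482 ≈ 1.3575 - 0.0015285*I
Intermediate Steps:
t(m) = -2*m**2
41582/30631 + sqrt(6512 - 14503)/t(-171) = 41582/30631 + sqrt(6512 - 14503)/((-2*(-171)**2)) = 41582*(1/30631) + sqrt(-7991)/((-2*29241)) = 41582/30631 + (I*sqrt(7991))/(-58482) = 41582/30631 + (I*sqrt(7991))*(-1/58482) = 41582/30631 - I*sqrt(7991)/58482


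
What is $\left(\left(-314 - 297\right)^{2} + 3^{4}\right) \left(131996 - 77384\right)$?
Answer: $20392230024$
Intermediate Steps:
$\left(\left(-314 - 297\right)^{2} + 3^{4}\right) \left(131996 - 77384\right) = \left(\left(-611\right)^{2} + 81\right) 54612 = \left(373321 + 81\right) 54612 = 373402 \cdot 54612 = 20392230024$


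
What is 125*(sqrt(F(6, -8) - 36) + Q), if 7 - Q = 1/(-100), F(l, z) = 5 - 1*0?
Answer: 3505/4 + 125*I*sqrt(31) ≈ 876.25 + 695.97*I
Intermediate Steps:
F(l, z) = 5 (F(l, z) = 5 + 0 = 5)
Q = 701/100 (Q = 7 - 1/(-100) = 7 - 1*(-1/100) = 7 + 1/100 = 701/100 ≈ 7.0100)
125*(sqrt(F(6, -8) - 36) + Q) = 125*(sqrt(5 - 36) + 701/100) = 125*(sqrt(-31) + 701/100) = 125*(I*sqrt(31) + 701/100) = 125*(701/100 + I*sqrt(31)) = 3505/4 + 125*I*sqrt(31)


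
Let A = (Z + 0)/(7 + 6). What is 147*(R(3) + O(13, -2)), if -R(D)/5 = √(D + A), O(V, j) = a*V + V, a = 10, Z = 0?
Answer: 21021 - 735*√3 ≈ 19748.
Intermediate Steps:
A = 0 (A = (0 + 0)/(7 + 6) = 0/13 = 0*(1/13) = 0)
O(V, j) = 11*V (O(V, j) = 10*V + V = 11*V)
R(D) = -5*√D (R(D) = -5*√(D + 0) = -5*√D)
147*(R(3) + O(13, -2)) = 147*(-5*√3 + 11*13) = 147*(-5*√3 + 143) = 147*(143 - 5*√3) = 21021 - 735*√3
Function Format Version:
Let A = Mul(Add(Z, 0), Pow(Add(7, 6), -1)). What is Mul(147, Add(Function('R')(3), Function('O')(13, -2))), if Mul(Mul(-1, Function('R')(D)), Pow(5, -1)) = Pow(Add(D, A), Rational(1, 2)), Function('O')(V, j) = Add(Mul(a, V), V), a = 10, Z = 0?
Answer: Add(21021, Mul(-735, Pow(3, Rational(1, 2)))) ≈ 19748.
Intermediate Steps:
A = 0 (A = Mul(Add(0, 0), Pow(Add(7, 6), -1)) = Mul(0, Pow(13, -1)) = Mul(0, Rational(1, 13)) = 0)
Function('O')(V, j) = Mul(11, V) (Function('O')(V, j) = Add(Mul(10, V), V) = Mul(11, V))
Function('R')(D) = Mul(-5, Pow(D, Rational(1, 2))) (Function('R')(D) = Mul(-5, Pow(Add(D, 0), Rational(1, 2))) = Mul(-5, Pow(D, Rational(1, 2))))
Mul(147, Add(Function('R')(3), Function('O')(13, -2))) = Mul(147, Add(Mul(-5, Pow(3, Rational(1, 2))), Mul(11, 13))) = Mul(147, Add(Mul(-5, Pow(3, Rational(1, 2))), 143)) = Mul(147, Add(143, Mul(-5, Pow(3, Rational(1, 2))))) = Add(21021, Mul(-735, Pow(3, Rational(1, 2))))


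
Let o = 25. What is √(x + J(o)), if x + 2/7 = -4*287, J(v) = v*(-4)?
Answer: I*√61166/7 ≈ 35.331*I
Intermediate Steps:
J(v) = -4*v
x = -8038/7 (x = -2/7 - 4*287 = -2/7 - 1148 = -8038/7 ≈ -1148.3)
√(x + J(o)) = √(-8038/7 - 4*25) = √(-8038/7 - 100) = √(-8738/7) = I*√61166/7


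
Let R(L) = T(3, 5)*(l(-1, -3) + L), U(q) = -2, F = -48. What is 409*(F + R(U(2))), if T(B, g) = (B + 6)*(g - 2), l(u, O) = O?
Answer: -74847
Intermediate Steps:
T(B, g) = (-2 + g)*(6 + B) (T(B, g) = (6 + B)*(-2 + g) = (-2 + g)*(6 + B))
R(L) = -81 + 27*L (R(L) = (-12 - 2*3 + 6*5 + 3*5)*(-3 + L) = (-12 - 6 + 30 + 15)*(-3 + L) = 27*(-3 + L) = -81 + 27*L)
409*(F + R(U(2))) = 409*(-48 + (-81 + 27*(-2))) = 409*(-48 + (-81 - 54)) = 409*(-48 - 135) = 409*(-183) = -74847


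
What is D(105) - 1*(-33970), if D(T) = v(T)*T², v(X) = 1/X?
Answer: 34075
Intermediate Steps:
D(T) = T (D(T) = T²/T = T)
D(105) - 1*(-33970) = 105 - 1*(-33970) = 105 + 33970 = 34075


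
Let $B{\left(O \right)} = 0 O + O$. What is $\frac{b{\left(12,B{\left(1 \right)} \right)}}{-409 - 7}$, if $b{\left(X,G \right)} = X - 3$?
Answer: $- \frac{9}{416} \approx -0.021635$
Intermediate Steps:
$B{\left(O \right)} = O$ ($B{\left(O \right)} = 0 + O = O$)
$b{\left(X,G \right)} = -3 + X$
$\frac{b{\left(12,B{\left(1 \right)} \right)}}{-409 - 7} = \frac{-3 + 12}{-409 - 7} = \frac{9}{-416} = 9 \left(- \frac{1}{416}\right) = - \frac{9}{416}$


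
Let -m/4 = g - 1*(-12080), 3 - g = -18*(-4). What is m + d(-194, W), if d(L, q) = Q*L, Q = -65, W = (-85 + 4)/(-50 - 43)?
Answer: -35434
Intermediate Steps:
W = 27/31 (W = -81/(-93) = -81*(-1/93) = 27/31 ≈ 0.87097)
g = -69 (g = 3 - (-18)*(-4) = 3 - 1*72 = 3 - 72 = -69)
d(L, q) = -65*L
m = -48044 (m = -4*(-69 - 1*(-12080)) = -4*(-69 + 12080) = -4*12011 = -48044)
m + d(-194, W) = -48044 - 65*(-194) = -48044 + 12610 = -35434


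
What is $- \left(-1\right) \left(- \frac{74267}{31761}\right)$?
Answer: $- \frac{74267}{31761} \approx -2.3383$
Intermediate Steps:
$- \left(-1\right) \left(- \frac{74267}{31761}\right) = - \left(-1\right) \left(\left(-74267\right) \frac{1}{31761}\right) = - \frac{\left(-1\right) \left(-74267\right)}{31761} = \left(-1\right) \frac{74267}{31761} = - \frac{74267}{31761}$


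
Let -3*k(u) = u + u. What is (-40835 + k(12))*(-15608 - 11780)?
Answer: 1118608084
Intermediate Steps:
k(u) = -2*u/3 (k(u) = -(u + u)/3 = -2*u/3)
(-40835 + k(12))*(-15608 - 11780) = (-40835 - ⅔*12)*(-15608 - 11780) = (-40835 - 8)*(-27388) = -40843*(-27388) = 1118608084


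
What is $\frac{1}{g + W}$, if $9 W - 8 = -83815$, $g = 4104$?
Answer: $- \frac{9}{46871} \approx -0.00019202$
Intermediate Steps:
$W = - \frac{83807}{9}$ ($W = \frac{8}{9} + \frac{1}{9} \left(-83815\right) = \frac{8}{9} - \frac{83815}{9} = - \frac{83807}{9} \approx -9311.9$)
$\frac{1}{g + W} = \frac{1}{4104 - \frac{83807}{9}} = \frac{1}{- \frac{46871}{9}} = - \frac{9}{46871}$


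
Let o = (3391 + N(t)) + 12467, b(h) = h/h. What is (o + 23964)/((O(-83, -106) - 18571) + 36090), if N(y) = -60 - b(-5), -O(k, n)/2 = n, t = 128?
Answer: 39761/17731 ≈ 2.2425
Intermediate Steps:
b(h) = 1
O(k, n) = -2*n
N(y) = -61 (N(y) = -60 - 1*1 = -60 - 1 = -61)
o = 15797 (o = (3391 - 61) + 12467 = 3330 + 12467 = 15797)
(o + 23964)/((O(-83, -106) - 18571) + 36090) = (15797 + 23964)/((-2*(-106) - 18571) + 36090) = 39761/((212 - 18571) + 36090) = 39761/(-18359 + 36090) = 39761/17731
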